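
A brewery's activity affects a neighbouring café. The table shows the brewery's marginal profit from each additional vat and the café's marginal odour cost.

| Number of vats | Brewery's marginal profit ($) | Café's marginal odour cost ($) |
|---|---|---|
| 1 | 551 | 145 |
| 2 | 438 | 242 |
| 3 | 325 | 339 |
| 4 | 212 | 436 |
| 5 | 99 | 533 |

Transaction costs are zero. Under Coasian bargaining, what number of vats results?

Bargaining reaches the level where marginal profit last exceeds marginal odour cost.
That holds through level 2 (438 ≥ 242) but not at 3 (325 < 339).

2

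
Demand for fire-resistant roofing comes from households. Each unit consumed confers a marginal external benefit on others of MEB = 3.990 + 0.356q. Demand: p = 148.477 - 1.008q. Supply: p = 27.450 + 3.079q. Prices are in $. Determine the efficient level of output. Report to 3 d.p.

Social marginal benefit = demand + MEB = 152.467 - 0.652q.
Set SMB = MC: 152.467 - 0.652q = 27.450 + 3.079q → q* = 33.5076.

q* = 33.508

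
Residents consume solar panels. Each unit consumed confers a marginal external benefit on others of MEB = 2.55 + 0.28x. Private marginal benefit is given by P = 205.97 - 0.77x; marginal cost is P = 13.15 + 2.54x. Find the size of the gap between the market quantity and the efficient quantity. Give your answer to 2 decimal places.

6.22 units

Market equilibrium (private): 13.15 + 2.54x = 205.97 - 0.77x → x_m = 58.2538.
Social marginal benefit = demand + MEB = 208.52 - 0.49x.
Set SMB = MC: 208.52 - 0.49x = 13.15 + 2.54x → x* = 64.4785.
Gap = |58.2538 − 64.4785| = 6.2247.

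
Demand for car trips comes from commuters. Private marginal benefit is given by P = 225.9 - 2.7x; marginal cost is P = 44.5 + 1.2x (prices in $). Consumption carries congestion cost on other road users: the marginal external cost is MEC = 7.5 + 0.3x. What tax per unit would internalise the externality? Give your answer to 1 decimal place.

tax = $19.9 per unit

Social marginal benefit = demand − MEC = 218.4 - 3.0x.
Set SMB = MC: 218.4 - 3.0x = 44.5 + 1.2x → x* = 41.4048.
The Pigouvian tax equals MEC at x*: 7.5 + 0.3×41.4048 = 19.9214.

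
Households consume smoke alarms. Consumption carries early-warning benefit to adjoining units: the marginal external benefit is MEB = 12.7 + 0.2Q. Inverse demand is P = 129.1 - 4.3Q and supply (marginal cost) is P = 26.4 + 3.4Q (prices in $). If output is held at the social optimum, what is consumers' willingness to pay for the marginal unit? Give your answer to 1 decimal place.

Social marginal benefit = demand + MEB = 141.8 - 4.1Q.
Set SMB = MC: 141.8 - 4.1Q = 26.4 + 3.4Q → Q* = 15.3867.
Consumer price on the demand curve at Q*: 129.1 − 4.3×15.3867 = 62.9372.

P = $62.9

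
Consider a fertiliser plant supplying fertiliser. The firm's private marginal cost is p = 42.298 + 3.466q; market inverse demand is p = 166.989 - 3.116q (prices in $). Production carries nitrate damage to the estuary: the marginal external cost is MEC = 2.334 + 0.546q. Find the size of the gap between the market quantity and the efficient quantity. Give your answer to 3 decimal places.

Market equilibrium (private): 42.298 + 3.466q = 166.989 - 3.116q → q_m = 18.9442.
Social marginal cost = private MC + MEC = 44.632 + 4.012q.
Set SMC = demand: 44.632 + 4.012q = 166.989 - 3.116q → q* = 17.1657.
Gap = |18.9442 − 17.1657| = 1.7785.

1.779 units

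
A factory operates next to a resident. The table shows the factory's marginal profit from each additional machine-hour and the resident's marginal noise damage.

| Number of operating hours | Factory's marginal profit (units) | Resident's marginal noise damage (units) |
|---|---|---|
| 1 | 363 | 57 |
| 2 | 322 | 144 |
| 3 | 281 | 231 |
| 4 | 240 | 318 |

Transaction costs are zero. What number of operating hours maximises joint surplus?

Bargaining reaches the level where marginal profit last exceeds marginal noise damage.
That holds through level 3 (281 ≥ 231) but not at 4 (240 < 318).

3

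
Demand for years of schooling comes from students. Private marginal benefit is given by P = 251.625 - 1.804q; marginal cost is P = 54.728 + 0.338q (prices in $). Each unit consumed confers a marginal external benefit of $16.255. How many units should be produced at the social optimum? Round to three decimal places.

q* = 99.511

Social marginal benefit = demand + MEB = 267.880 - 1.804q.
Set SMB = MC: 267.880 - 1.804q = 54.728 + 0.338q → q* = 99.5107.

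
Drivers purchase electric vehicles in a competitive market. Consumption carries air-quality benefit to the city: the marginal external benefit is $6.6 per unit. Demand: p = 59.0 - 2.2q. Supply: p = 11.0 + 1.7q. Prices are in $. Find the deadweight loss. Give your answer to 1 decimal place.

DWL = $5.6

Market equilibrium (private): 11.0 + 1.7q = 59.0 - 2.2q → q_m = 12.3077.
Social marginal benefit = demand + MEB = 65.6 - 2.2q.
Set SMB = MC: 65.6 - 2.2q = 11.0 + 1.7q → q* = 14.0000.
Height of the DWL triangle at q_m is SMB(q_m) − MC(q_m) = MEB(q_m) = 6.6000.
DWL = ½ × 1.6923 × 6.6000 = 5.5846.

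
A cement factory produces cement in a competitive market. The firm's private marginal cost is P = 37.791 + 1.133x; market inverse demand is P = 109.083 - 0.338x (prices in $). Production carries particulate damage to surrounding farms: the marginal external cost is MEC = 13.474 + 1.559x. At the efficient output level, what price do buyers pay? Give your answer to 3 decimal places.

Social marginal cost = private MC + MEC = 51.265 + 2.692x.
Set SMC = demand: 51.265 + 2.692x = 109.083 - 0.338x → x* = 19.0818.
Consumer price on the demand curve at x*: 109.083 − 0.338×19.0818 = 102.6334.

P = $102.633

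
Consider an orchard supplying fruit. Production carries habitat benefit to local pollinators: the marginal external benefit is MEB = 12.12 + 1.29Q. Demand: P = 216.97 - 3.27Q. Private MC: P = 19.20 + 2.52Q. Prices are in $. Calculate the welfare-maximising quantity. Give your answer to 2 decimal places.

Social marginal cost = private MC − MEB = 7.08 + 1.23Q.
Set SMC = demand: 7.08 + 1.23Q = 216.97 - 3.27Q → Q* = 46.6422.

Q* = 46.64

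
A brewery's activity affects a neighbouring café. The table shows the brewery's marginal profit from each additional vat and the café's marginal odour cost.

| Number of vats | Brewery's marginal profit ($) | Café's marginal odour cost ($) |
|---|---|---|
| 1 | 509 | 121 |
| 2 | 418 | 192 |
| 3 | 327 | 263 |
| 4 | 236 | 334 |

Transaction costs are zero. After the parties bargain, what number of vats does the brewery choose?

Bargaining reaches the level where marginal profit last exceeds marginal odour cost.
That holds through level 3 (327 ≥ 263) but not at 4 (236 < 334).

3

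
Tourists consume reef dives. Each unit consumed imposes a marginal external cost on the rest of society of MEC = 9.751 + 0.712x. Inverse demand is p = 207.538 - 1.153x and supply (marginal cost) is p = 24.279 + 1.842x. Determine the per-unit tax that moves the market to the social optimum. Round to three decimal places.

Social marginal benefit = demand − MEC = 197.787 - 1.865x.
Set SMB = MC: 197.787 - 1.865x = 24.279 + 1.842x → x* = 46.8055.
The Pigouvian tax equals MEC at x*: 9.751 + 0.712×46.8055 = 43.0765.

tax = 43.077 per unit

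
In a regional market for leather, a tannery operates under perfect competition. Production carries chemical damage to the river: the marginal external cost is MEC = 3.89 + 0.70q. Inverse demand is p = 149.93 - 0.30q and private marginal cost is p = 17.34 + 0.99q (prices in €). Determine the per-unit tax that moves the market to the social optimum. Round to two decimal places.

Social marginal cost = private MC + MEC = 21.23 + 1.69q.
Set SMC = demand: 21.23 + 1.69q = 149.93 - 0.30q → q* = 64.6734.
The Pigouvian tax equals MEC at q*: 3.89 + 0.70×64.6734 = 49.1614.

tax = €49.16 per unit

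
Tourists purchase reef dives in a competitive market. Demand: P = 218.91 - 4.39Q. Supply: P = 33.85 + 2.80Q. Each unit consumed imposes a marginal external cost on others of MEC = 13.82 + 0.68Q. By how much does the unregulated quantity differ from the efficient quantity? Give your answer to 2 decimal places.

Market equilibrium (private): 33.85 + 2.80Q = 218.91 - 4.39Q → Q_m = 25.7385.
Social marginal benefit = demand − MEC = 205.09 - 5.07Q.
Set SMB = MC: 205.09 - 5.07Q = 33.85 + 2.80Q → Q* = 21.7586.
Gap = |25.7385 − 21.7586| = 3.9799.

3.98 units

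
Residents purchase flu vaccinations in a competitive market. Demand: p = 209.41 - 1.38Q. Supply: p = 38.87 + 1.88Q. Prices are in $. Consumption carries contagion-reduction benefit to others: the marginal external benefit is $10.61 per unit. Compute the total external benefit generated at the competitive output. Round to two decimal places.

Market equilibrium (private): 38.87 + 1.88Q = 209.41 - 1.38Q → Q_m = 52.3129.
Total external benefit = MEB × Q_m = 10.61 × 52.3129 = 555.0399.

$555.04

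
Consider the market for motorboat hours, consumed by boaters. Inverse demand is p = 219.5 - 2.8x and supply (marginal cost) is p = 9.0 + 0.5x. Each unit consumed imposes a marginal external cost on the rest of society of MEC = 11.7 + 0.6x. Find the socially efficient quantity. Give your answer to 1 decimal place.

x* = 51.0

Social marginal benefit = demand − MEC = 207.8 - 3.4x.
Set SMB = MC: 207.8 - 3.4x = 9.0 + 0.5x → x* = 50.9744.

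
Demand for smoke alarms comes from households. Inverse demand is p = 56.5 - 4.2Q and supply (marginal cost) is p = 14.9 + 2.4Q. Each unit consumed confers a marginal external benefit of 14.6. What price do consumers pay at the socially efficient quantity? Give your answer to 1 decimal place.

P = 20.7

Social marginal benefit = demand + MEB = 71.1 - 4.2Q.
Set SMB = MC: 71.1 - 4.2Q = 14.9 + 2.4Q → Q* = 8.5152.
Consumer price on the demand curve at Q*: 56.5 − 4.2×8.5152 = 20.7362.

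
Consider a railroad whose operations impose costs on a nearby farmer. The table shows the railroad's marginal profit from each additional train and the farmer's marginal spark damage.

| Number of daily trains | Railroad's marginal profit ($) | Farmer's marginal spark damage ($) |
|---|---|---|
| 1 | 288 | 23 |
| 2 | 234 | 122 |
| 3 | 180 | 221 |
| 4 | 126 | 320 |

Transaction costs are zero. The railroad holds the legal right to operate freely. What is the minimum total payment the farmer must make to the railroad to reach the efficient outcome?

$306

Left alone the railroad would choose level 4 (marginal profit stays positive).
Efficient level: k* = 2 (marginal profit ≥ marginal spark damage through 2).
The farmer must at least cover the railroad's forgone profit from cutting 4→2: 180 + 126 = 306.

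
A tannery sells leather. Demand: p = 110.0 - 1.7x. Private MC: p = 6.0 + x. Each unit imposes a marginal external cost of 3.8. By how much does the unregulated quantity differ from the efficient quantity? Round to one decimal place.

1.4 units

Market equilibrium (private): 6.0 + x = 110.0 - 1.7x → x_m = 38.5185.
Social marginal cost = private MC + MEC = 9.8 + x.
Set SMC = demand: 9.8 + x = 110.0 - 1.7x → x* = 37.1111.
Gap = |38.5185 − 37.1111| = 1.4074.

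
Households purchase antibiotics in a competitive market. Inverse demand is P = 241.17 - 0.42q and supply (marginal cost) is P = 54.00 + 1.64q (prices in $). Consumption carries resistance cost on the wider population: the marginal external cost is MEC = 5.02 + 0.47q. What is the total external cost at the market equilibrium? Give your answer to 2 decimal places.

Market equilibrium (private): 54.00 + 1.64q = 241.17 - 0.42q → q_m = 90.8592.
Total external cost = ∫₀^{q_m} (5.02 + 0.47q) dq = 5.02×90.8592 + ½×0.47×90.8592² = 2396.1308.

$2396.13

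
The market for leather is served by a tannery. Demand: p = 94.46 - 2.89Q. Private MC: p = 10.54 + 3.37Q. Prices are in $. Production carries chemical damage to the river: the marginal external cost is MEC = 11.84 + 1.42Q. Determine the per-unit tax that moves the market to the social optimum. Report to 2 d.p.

Social marginal cost = private MC + MEC = 22.38 + 4.79Q.
Set SMC = demand: 22.38 + 4.79Q = 94.46 - 2.89Q → Q* = 9.3854.
The Pigouvian tax equals MEC at Q*: 11.84 + 1.42×9.3854 = 25.1673.

tax = $25.17 per unit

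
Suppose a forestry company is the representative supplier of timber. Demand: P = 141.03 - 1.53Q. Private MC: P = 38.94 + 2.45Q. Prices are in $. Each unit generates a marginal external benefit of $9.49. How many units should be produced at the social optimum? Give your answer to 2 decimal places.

Social marginal cost = private MC − MEB = 29.45 + 2.45Q.
Set SMC = demand: 29.45 + 2.45Q = 141.03 - 1.53Q → Q* = 28.0352.

Q* = 28.04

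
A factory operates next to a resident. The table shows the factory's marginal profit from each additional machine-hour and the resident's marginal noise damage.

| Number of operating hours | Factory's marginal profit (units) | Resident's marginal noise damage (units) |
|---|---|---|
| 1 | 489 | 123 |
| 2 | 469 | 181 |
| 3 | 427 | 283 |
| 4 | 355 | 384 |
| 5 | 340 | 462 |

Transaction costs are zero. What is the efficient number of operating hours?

3

Bargaining reaches the level where marginal profit last exceeds marginal noise damage.
That holds through level 3 (427 ≥ 283) but not at 4 (355 < 384).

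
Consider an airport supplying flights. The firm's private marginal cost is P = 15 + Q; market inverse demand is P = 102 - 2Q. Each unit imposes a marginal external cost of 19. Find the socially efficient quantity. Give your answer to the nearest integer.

Q* = 23

Social marginal cost = private MC + MEC = 34 + Q.
Set SMC = demand: 34 + Q = 102 - 2Q → Q* = 22.6667.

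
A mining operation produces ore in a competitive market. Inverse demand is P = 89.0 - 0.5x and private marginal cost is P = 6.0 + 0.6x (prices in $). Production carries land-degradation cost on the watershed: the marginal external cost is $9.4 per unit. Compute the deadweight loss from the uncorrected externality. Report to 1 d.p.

DWL = $40.2

Market equilibrium (private): 6.0 + 0.6x = 89.0 - 0.5x → x_m = 75.4545.
Social marginal cost = private MC + MEC = 15.4 + 0.6x.
Set SMC = demand: 15.4 + 0.6x = 89.0 - 0.5x → x* = 66.9091.
Between x* and x_m the wedge SMC − demand runs linearly from 0 to MEC(x_m), so the loss is a triangle.
DWL = ½ × 8.5454 × 9.4000 = 40.1634.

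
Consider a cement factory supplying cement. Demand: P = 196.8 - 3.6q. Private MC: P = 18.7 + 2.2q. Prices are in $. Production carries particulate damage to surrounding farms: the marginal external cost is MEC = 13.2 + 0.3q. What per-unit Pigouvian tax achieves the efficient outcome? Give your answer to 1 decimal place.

tax = $21.3 per unit

Social marginal cost = private MC + MEC = 31.9 + 2.5q.
Set SMC = demand: 31.9 + 2.5q = 196.8 - 3.6q → q* = 27.0328.
The Pigouvian tax equals MEC at q*: 13.2 + 0.3×27.0328 = 21.3098.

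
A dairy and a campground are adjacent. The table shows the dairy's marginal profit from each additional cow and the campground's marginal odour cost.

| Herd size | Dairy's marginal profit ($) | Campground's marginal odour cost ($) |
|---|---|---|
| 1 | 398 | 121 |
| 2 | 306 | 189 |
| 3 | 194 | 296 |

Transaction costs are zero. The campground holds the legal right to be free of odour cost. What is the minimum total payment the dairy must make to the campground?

$310

Efficient level: marginal profit ≥ marginal odour cost through level 2, so k* = 2.
With the campground holding the right, the dairy must at least compensate total damage at k*: 121 + 189 = 310.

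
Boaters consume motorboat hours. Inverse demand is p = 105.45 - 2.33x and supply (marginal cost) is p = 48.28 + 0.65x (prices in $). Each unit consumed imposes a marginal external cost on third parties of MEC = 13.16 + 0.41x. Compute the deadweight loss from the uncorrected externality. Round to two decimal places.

DWL = $65.20

Market equilibrium (private): 48.28 + 0.65x = 105.45 - 2.33x → x_m = 19.1846.
Social marginal benefit = demand − MEC = 92.29 - 2.74x.
Set SMB = MC: 92.29 - 2.74x = 48.28 + 0.65x → x* = 12.9823.
Height of the DWL triangle at x_m is MC(x_m) − SMB(x_m) = MEC(x_m) = 21.0257.
DWL = ½ × 6.2023 × 21.0257 = 65.2038.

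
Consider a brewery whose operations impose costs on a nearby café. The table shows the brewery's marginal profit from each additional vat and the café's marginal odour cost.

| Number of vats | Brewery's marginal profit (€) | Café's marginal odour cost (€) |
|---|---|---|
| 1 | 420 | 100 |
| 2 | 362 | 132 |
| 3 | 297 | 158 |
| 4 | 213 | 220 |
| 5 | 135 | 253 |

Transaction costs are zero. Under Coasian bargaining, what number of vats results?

Bargaining reaches the level where marginal profit last exceeds marginal odour cost.
That holds through level 3 (297 ≥ 158) but not at 4 (213 < 220).

3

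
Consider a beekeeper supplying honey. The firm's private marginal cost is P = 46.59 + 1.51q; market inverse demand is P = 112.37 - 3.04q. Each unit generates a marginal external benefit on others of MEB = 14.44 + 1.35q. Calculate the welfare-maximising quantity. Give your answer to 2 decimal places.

q* = 25.07

Social marginal cost = private MC − MEB = 32.15 + 0.16q.
Set SMC = demand: 32.15 + 0.16q = 112.37 - 3.04q → q* = 25.0688.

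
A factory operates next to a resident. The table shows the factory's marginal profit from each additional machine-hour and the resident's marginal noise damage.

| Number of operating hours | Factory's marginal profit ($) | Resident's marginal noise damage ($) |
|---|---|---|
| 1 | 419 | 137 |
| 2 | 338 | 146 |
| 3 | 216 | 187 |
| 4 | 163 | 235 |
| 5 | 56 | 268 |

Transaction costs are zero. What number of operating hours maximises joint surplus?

Bargaining reaches the level where marginal profit last exceeds marginal noise damage.
That holds through level 3 (216 ≥ 187) but not at 4 (163 < 235).

3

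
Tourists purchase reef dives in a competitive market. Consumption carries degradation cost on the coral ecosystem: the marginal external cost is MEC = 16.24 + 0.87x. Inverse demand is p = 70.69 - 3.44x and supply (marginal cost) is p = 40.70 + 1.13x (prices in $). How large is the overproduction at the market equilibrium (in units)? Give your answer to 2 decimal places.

4.03 units

Market equilibrium (private): 40.70 + 1.13x = 70.69 - 3.44x → x_m = 6.5624.
Social marginal benefit = demand − MEC = 54.45 - 4.31x.
Set SMB = MC: 54.45 - 4.31x = 40.70 + 1.13x → x* = 2.5276.
Gap = |6.5624 − 2.5276| = 4.0348.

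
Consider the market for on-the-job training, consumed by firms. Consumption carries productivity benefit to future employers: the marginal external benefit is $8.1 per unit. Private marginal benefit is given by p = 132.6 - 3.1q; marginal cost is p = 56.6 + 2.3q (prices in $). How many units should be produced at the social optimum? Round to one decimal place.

Social marginal benefit = demand + MEB = 140.7 - 3.1q.
Set SMB = MC: 140.7 - 3.1q = 56.6 + 2.3q → q* = 15.5741.

q* = 15.6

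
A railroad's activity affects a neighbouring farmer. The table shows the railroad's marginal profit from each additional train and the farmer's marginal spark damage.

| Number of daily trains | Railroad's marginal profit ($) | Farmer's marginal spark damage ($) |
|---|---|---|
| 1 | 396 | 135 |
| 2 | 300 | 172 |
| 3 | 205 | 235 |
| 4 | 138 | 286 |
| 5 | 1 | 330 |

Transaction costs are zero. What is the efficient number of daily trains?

2

Bargaining reaches the level where marginal profit last exceeds marginal spark damage.
That holds through level 2 (300 ≥ 172) but not at 3 (205 < 235).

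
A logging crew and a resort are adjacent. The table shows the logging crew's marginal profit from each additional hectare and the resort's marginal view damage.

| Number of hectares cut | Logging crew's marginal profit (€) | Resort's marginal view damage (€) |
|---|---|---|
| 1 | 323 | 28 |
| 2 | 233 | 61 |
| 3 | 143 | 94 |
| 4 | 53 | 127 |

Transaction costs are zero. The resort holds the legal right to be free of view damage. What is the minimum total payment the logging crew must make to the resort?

Efficient level: marginal profit ≥ marginal view damage through level 3, so k* = 3.
With the resort holding the right, the logging crew must at least compensate total damage at k*: 28 + 61 + 94 = 183.

€183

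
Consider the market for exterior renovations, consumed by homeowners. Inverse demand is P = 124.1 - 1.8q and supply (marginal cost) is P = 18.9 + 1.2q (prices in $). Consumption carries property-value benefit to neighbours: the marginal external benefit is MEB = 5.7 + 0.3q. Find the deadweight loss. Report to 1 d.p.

Market equilibrium (private): 18.9 + 1.2q = 124.1 - 1.8q → q_m = 35.0667.
Social marginal benefit = demand + MEB = 129.8 - 1.5q.
Set SMB = MC: 129.8 - 1.5q = 18.9 + 1.2q → q* = 41.0741.
Between q* and q_m the wedge SMB − MC runs linearly from 0 to MEB(q_m), so the loss is a triangle.
DWL = ½ × 6.0074 × 16.2200 = 48.7200.

DWL = $48.7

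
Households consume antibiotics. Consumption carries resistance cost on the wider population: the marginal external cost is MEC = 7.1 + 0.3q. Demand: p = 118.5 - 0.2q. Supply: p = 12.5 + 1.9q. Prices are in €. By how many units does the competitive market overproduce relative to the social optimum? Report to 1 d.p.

9.3 units

Market equilibrium (private): 12.5 + 1.9q = 118.5 - 0.2q → q_m = 50.4762.
Social marginal benefit = demand − MEC = 111.4 - 0.5q.
Set SMB = MC: 111.4 - 0.5q = 12.5 + 1.9q → q* = 41.2083.
Gap = |50.4762 − 41.2083| = 9.2679.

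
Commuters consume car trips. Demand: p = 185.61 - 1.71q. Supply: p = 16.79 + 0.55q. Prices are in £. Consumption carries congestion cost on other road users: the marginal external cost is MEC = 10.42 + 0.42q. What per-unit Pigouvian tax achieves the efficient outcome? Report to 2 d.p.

tax = £35.24 per unit

Social marginal benefit = demand − MEC = 175.19 - 2.13q.
Set SMB = MC: 175.19 - 2.13q = 16.79 + 0.55q → q* = 59.1045.
The Pigouvian tax equals MEC at q*: 10.42 + 0.42×59.1045 = 35.2439.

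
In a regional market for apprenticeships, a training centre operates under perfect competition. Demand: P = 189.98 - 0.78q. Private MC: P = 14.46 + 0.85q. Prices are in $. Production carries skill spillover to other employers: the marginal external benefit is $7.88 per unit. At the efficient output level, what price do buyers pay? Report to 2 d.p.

Social marginal cost = private MC − MEB = 6.58 + 0.85q.
Set SMC = demand: 6.58 + 0.85q = 189.98 - 0.78q → q* = 112.5153.
Consumer price on the demand curve at q*: 189.98 − 0.78×112.5153 = 102.2181.

P = $102.22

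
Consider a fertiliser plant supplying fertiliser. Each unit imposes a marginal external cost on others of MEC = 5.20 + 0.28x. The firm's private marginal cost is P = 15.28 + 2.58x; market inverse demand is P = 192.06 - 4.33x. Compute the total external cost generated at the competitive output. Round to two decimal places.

Market equilibrium (private): 15.28 + 2.58x = 192.06 - 4.33x → x_m = 25.5832.
Total external cost = ∫₀^{x_m} (5.20 + 0.28x) dx = 5.20×25.5832 + ½×0.28×25.5832² = 224.6627.

224.66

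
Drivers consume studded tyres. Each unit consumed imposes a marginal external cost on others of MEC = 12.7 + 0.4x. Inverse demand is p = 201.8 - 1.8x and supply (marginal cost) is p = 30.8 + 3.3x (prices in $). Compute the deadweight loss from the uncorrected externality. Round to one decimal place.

Market equilibrium (private): 30.8 + 3.3x = 201.8 - 1.8x → x_m = 33.5294.
Social marginal benefit = demand − MEC = 189.1 - 2.2x.
Set SMB = MC: 189.1 - 2.2x = 30.8 + 3.3x → x* = 28.7818.
Height of the DWL triangle at x_m is MC(x_m) − SMB(x_m) = MEC(x_m) = 26.1118.
DWL = ½ × 4.7476 × 26.1118 = 61.9842.

DWL = $62.0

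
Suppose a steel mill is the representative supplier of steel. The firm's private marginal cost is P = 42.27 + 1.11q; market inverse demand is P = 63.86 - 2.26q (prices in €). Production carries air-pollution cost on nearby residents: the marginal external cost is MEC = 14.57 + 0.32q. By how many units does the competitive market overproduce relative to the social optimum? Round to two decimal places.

4.50 units

Market equilibrium (private): 42.27 + 1.11q = 63.86 - 2.26q → q_m = 6.4065.
Social marginal cost = private MC + MEC = 56.84 + 1.43q.
Set SMC = demand: 56.84 + 1.43q = 63.86 - 2.26q → q* = 1.9024.
Gap = |6.4065 − 1.9024| = 4.5041.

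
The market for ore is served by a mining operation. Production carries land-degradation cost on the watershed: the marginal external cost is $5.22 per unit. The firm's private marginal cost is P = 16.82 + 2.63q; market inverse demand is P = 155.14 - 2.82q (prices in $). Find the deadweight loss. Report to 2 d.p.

DWL = $2.50

Market equilibrium (private): 16.82 + 2.63q = 155.14 - 2.82q → q_m = 25.3798.
Social marginal cost = private MC + MEC = 22.04 + 2.63q.
Set SMC = demand: 22.04 + 2.63q = 155.14 - 2.82q → q* = 24.4220.
The welfare-loss triangle has base |q_m − q*| and height MEC(q_m) (the vertical gap between SMC and demand is zero at q* and MEC at q_m).
DWL = ½ × 0.9578 × 5.2200 = 2.4999.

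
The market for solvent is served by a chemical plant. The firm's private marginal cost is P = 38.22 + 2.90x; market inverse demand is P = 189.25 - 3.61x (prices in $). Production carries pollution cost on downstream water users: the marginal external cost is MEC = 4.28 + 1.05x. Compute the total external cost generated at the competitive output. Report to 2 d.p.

$381.86

Market equilibrium (private): 38.22 + 2.90x = 189.25 - 3.61x → x_m = 23.1997.
Total external cost = ∫₀^{x_m} (4.28 + 1.05x) dx = 4.28×23.1997 + ½×1.05×23.1997² = 381.8634.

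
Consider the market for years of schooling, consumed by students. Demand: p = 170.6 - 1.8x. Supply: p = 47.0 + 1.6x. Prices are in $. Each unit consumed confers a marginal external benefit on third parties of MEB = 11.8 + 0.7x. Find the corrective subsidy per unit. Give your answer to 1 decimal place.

subsidy = $46.9 per unit

Social marginal benefit = demand + MEB = 182.4 - 1.1x.
Set SMB = MC: 182.4 - 1.1x = 47.0 + 1.6x → x* = 50.1481.
The Pigouvian subsidy equals MEB at x*: 11.8 + 0.7×50.1481 = 46.9037.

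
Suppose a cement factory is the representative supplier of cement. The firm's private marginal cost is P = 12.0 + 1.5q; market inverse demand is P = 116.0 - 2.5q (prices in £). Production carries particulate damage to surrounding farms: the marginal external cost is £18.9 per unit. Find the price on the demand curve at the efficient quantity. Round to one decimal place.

Social marginal cost = private MC + MEC = 30.9 + 1.5q.
Set SMC = demand: 30.9 + 1.5q = 116.0 - 2.5q → q* = 21.2750.
Consumer price on the demand curve at q*: 116.0 − 2.5×21.2750 = 62.8125.

P = £62.8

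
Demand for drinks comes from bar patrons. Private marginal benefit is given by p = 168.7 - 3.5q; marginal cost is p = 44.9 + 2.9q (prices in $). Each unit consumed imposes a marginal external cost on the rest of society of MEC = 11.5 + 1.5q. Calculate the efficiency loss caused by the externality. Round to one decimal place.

Market equilibrium (private): 44.9 + 2.9q = 168.7 - 3.5q → q_m = 19.3438.
Social marginal benefit = demand − MEC = 157.2 - 5.0q.
Set SMB = MC: 157.2 - 5.0q = 44.9 + 2.9q → q* = 14.2152.
The loss is the area between SMB and MC from q* to q_m; with linear curves that's a triangle of height MEC(q_m).
DWL = ½ × 5.1286 × 40.5156 = 103.8942.

DWL = $103.9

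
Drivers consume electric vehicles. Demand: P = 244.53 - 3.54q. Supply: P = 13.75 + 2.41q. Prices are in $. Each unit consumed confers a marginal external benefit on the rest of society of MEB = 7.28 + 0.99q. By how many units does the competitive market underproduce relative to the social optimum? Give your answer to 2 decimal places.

Market equilibrium (private): 13.75 + 2.41q = 244.53 - 3.54q → q_m = 38.7866.
Social marginal benefit = demand + MEB = 251.81 - 2.55q.
Set SMB = MC: 251.81 - 2.55q = 13.75 + 2.41q → q* = 47.9960.
Gap = |38.7866 − 47.9960| = 9.2094.

9.21 units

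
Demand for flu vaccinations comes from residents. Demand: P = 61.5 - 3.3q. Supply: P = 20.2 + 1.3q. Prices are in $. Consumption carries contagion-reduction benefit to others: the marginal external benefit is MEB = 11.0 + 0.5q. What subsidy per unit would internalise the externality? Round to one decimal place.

subsidy = $17.4 per unit

Social marginal benefit = demand + MEB = 72.5 - 2.8q.
Set SMB = MC: 72.5 - 2.8q = 20.2 + 1.3q → q* = 12.7561.
The Pigouvian subsidy equals MEB at q*: 11.0 + 0.5×12.7561 = 17.3781.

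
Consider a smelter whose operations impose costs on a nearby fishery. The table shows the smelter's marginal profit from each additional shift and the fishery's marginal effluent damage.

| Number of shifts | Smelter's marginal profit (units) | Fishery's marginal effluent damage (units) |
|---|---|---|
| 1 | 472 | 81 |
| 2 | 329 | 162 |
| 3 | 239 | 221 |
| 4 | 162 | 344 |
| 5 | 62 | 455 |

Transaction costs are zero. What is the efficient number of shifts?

3

Bargaining reaches the level where marginal profit last exceeds marginal effluent damage.
That holds through level 3 (239 ≥ 221) but not at 4 (162 < 344).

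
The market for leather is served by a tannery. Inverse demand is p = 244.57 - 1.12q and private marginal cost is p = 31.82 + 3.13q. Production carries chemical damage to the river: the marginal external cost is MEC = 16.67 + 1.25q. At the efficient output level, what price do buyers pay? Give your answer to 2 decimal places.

P = 204.64

Social marginal cost = private MC + MEC = 48.49 + 4.38q.
Set SMC = demand: 48.49 + 4.38q = 244.57 - 1.12q → q* = 35.6509.
Consumer price on the demand curve at q*: 244.57 − 1.12×35.6509 = 204.6410.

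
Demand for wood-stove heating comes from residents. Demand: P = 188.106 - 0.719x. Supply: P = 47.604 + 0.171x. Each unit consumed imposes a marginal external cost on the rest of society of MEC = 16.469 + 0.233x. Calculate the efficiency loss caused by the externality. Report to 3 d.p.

DWL = 1262.594

Market equilibrium (private): 47.604 + 0.171x = 188.106 - 0.719x → x_m = 157.8674.
Social marginal benefit = demand − MEC = 171.637 - 0.952x.
Set SMB = MC: 171.637 - 0.952x = 47.604 + 0.171x → x* = 110.4479.
Height of the DWL triangle at x_m is MC(x_m) − SMB(x_m) = MEC(x_m) = 53.2521.
DWL = ½ × 47.4195 × 53.2521 = 1262.5940.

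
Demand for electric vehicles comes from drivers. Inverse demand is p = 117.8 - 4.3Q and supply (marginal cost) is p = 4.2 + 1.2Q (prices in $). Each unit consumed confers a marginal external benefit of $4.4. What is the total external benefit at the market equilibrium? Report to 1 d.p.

$90.9

Market equilibrium (private): 4.2 + 1.2Q = 117.8 - 4.3Q → Q_m = 20.6545.
Total external benefit = MEB × Q_m = 4.4 × 20.6545 = 90.8798.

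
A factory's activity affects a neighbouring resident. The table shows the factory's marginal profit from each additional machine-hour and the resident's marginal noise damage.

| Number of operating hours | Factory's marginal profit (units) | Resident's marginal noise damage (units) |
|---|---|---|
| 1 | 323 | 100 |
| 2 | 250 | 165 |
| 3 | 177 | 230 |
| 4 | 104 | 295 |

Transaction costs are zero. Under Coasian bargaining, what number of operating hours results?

2

Bargaining reaches the level where marginal profit last exceeds marginal noise damage.
That holds through level 2 (250 ≥ 165) but not at 3 (177 < 230).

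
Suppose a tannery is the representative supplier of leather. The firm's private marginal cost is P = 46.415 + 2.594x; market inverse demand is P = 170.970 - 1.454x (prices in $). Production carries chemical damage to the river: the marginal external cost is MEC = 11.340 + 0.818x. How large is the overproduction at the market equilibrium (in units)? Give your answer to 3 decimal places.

Market equilibrium (private): 46.415 + 2.594x = 170.970 - 1.454x → x_m = 30.7695.
Social marginal cost = private MC + MEC = 57.755 + 3.412x.
Set SMC = demand: 57.755 + 3.412x = 170.970 - 1.454x → x* = 23.2665.
Gap = |30.7695 − 23.2665| = 7.5030.

7.503 units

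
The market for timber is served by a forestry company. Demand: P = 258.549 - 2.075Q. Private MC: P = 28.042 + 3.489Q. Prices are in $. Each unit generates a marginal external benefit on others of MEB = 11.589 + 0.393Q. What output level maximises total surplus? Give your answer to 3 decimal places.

Social marginal cost = private MC − MEB = 16.453 + 3.096Q.
Set SMC = demand: 16.453 + 3.096Q = 258.549 - 2.075Q → Q* = 46.8180.

Q* = 46.818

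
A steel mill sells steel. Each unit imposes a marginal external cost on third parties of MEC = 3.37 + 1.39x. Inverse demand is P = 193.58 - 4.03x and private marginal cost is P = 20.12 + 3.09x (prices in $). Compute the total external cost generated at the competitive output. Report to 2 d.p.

Market equilibrium (private): 20.12 + 3.09x = 193.58 - 4.03x → x_m = 24.3624.
Total external cost = ∫₀^{x_m} (3.37 + 1.39x) dx = 3.37×24.3624 + ½×1.39×24.3624² = 494.6022.

$494.60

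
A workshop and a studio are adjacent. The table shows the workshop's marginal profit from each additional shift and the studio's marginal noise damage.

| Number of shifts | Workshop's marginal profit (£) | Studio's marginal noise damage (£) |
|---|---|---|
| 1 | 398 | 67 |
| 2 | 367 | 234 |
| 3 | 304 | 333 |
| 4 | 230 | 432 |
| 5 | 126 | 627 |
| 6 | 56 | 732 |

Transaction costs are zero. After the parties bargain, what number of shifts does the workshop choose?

2

Bargaining reaches the level where marginal profit last exceeds marginal noise damage.
That holds through level 2 (367 ≥ 234) but not at 3 (304 < 333).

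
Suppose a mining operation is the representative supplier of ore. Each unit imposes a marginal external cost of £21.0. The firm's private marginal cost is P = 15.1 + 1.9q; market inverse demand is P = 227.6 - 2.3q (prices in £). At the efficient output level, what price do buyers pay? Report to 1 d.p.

Social marginal cost = private MC + MEC = 36.1 + 1.9q.
Set SMC = demand: 36.1 + 1.9q = 227.6 - 2.3q → q* = 45.5952.
Consumer price on the demand curve at q*: 227.6 − 2.3×45.5952 = 122.7310.

P = £122.7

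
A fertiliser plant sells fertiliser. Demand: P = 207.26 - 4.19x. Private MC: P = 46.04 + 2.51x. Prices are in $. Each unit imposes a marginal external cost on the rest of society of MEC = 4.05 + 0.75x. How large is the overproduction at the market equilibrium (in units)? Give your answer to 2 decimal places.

Market equilibrium (private): 46.04 + 2.51x = 207.26 - 4.19x → x_m = 24.0627.
Social marginal cost = private MC + MEC = 50.09 + 3.26x.
Set SMC = demand: 50.09 + 3.26x = 207.26 - 4.19x → x* = 21.0966.
Gap = |24.0627 − 21.0966| = 2.9661.

2.97 units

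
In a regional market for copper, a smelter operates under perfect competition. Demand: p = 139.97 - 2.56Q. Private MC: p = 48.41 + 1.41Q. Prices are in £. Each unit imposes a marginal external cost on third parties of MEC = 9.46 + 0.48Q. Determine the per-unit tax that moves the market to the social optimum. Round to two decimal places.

tax = £18.32 per unit

Social marginal cost = private MC + MEC = 57.87 + 1.89Q.
Set SMC = demand: 57.87 + 1.89Q = 139.97 - 2.56Q → Q* = 18.4494.
The Pigouvian tax equals MEC at Q*: 9.46 + 0.48×18.4494 = 18.3157.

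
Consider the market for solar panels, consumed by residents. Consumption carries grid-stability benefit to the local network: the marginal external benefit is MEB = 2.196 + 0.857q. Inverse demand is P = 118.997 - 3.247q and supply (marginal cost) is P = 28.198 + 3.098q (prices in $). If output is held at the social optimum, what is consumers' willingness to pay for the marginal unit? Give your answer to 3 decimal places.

Social marginal benefit = demand + MEB = 121.193 - 2.390q.
Set SMB = MC: 121.193 - 2.390q = 28.198 + 3.098q → q* = 16.9452.
Consumer price on the demand curve at q*: 118.997 − 3.247×16.9452 = 63.9759.

P = $63.976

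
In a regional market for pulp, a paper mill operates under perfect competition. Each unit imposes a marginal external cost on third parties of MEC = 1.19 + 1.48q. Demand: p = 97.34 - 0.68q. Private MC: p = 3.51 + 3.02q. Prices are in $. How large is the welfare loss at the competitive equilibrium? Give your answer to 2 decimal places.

Market equilibrium (private): 3.51 + 3.02q = 97.34 - 0.68q → q_m = 25.3595.
Social marginal cost = private MC + MEC = 4.70 + 4.50q.
Set SMC = demand: 4.70 + 4.50q = 97.34 - 0.68q → q* = 17.8842.
The loss is the area between SMC and demand from q* to q_m; with linear curves that's a triangle of height MEC(q_m).
DWL = ½ × 7.4753 × 38.7220 = 144.7293.

DWL = $144.73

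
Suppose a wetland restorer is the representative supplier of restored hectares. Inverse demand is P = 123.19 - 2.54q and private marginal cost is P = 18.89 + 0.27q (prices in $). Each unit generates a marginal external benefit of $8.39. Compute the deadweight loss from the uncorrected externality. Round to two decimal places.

Market equilibrium (private): 18.89 + 0.27q = 123.19 - 2.54q → q_m = 37.1174.
Social marginal cost = private MC − MEB = 10.50 + 0.27q.
Set SMC = demand: 10.50 + 0.27q = 123.19 - 2.54q → q* = 40.1032.
The welfare-loss triangle has base |q_m − q*| and height MEB(q_m) (the vertical gap between SMC and demand is zero at q* and MEB at q_m).
DWL = ½ × 2.9858 × 8.3900 = 12.5254.

DWL = $12.53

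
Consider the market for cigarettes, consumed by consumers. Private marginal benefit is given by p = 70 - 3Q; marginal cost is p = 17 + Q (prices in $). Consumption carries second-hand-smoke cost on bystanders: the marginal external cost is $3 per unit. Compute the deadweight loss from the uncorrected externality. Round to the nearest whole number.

Market equilibrium (private): 17 + Q = 70 - 3Q → Q_m = 13.2500.
Social marginal benefit = demand − MEC = 67 - 3Q.
Set SMB = MC: 67 - 3Q = 17 + Q → Q* = 12.5000.
The loss is the area between SMB and MC from Q* to Q_m; with linear curves that's a triangle of height MEC(Q_m).
DWL = ½ × 0.7500 × 3.0000 = 1.1250.

DWL = $1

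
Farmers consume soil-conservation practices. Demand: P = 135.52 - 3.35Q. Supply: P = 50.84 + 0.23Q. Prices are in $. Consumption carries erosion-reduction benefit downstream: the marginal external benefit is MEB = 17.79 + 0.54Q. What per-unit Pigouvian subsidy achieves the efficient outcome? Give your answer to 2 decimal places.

subsidy = $35.99 per unit

Social marginal benefit = demand + MEB = 153.31 - 2.81Q.
Set SMB = MC: 153.31 - 2.81Q = 50.84 + 0.23Q → Q* = 33.7072.
The Pigouvian subsidy equals MEB at Q*: 17.79 + 0.54×33.7072 = 35.9919.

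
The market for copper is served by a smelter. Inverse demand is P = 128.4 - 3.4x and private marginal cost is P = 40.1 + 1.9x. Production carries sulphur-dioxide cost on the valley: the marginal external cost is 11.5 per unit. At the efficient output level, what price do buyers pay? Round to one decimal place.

Social marginal cost = private MC + MEC = 51.6 + 1.9x.
Set SMC = demand: 51.6 + 1.9x = 128.4 - 3.4x → x* = 14.4906.
Consumer price on the demand curve at x*: 128.4 − 3.4×14.4906 = 79.1320.

P = 79.1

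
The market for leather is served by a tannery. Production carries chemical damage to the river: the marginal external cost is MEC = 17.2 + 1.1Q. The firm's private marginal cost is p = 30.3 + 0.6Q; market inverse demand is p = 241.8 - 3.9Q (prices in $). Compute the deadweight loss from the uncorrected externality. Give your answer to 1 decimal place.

Market equilibrium (private): 30.3 + 0.6Q = 241.8 - 3.9Q → Q_m = 47.0000.
Social marginal cost = private MC + MEC = 47.5 + 1.7Q.
Set SMC = demand: 47.5 + 1.7Q = 241.8 - 3.9Q → Q* = 34.6964.
Height of the DWL triangle at Q_m is SMC(Q_m) − demand(Q_m) = MEC(Q_m) = 68.9000.
DWL = ½ × 12.3036 × 68.9000 = 423.8590.

DWL = $423.9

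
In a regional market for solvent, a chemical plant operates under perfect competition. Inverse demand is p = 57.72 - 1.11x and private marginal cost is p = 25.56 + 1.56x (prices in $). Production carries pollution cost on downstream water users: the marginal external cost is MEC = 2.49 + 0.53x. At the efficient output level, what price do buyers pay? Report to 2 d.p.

Social marginal cost = private MC + MEC = 28.05 + 2.09x.
Set SMC = demand: 28.05 + 2.09x = 57.72 - 1.11x → x* = 9.2719.
Consumer price on the demand curve at x*: 57.72 − 1.11×9.2719 = 47.4282.

P = $47.43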